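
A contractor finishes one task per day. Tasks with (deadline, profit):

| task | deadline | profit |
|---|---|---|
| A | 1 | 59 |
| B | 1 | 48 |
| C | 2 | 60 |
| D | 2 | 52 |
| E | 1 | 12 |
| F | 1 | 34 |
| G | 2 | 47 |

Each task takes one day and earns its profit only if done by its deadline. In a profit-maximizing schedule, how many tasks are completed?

2

By profit: C(d2,60), A(d1,59), D(d2,52), B(d1,48), G(d2,47), F(d1,34), E(d1,12)
C→slot 2; A→slot 1; D skipped; B skipped; G skipped; F skipped; E skipped.
2 of 7 scheduled.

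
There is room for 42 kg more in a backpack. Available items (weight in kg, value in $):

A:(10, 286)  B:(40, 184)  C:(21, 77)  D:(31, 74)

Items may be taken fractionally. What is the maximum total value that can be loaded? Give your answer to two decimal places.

Order: A (286/10=28.60) > B (184/40=4.60) > C (77/21=3.67) > D (74/31=2.39)
Fill: take A (10 @ 286) → take 32/40 of B → 147.20; 42/42 used.
Total value = 433.20

433.20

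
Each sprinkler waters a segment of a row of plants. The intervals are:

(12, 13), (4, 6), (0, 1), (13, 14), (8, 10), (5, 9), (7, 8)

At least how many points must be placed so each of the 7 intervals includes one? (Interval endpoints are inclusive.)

By right end: [0,1]  [4,6]  [7,8]  [5,9]  [8,10]  [12,13]  [13,14]
[0,1] uncovered → point at 1; [4,6] uncovered → point at 6; [7,8] uncovered → point at 8; [12,13] uncovered → point at 13.
Points: 1, 6, 8, 13 (4 total).

4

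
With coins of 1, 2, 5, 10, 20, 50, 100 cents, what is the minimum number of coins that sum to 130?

3

Greedy: take as many of the largest coin as possible, then repeat with the remainder.
130 = 1×100 + 1×20 + 1×10
Total coins = 1 + 1 + 1 = 3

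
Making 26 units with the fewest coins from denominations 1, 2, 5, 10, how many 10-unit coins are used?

Greedy: take as many of the largest coin as possible, then repeat with the remainder.
26 − 2×10→6 − 1×5→1 − 1×1→0
Count of 10: 2

2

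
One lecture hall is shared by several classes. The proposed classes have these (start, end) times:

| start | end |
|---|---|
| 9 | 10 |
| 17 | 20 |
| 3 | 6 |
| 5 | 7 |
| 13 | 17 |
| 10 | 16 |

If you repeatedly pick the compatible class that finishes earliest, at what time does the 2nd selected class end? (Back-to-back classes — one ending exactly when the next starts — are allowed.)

Sort by end time and greedily take each interval whose start is ≥ the last chosen end.
Sorted by end: (3,6)  (5,7)  (9,10)  (10,16)  (13,17)  (17,20)
take (3,6); take (9,10); take (10,16); take (17,20).
Selected: (3,6) (9,10) (10,16) (17,20)

10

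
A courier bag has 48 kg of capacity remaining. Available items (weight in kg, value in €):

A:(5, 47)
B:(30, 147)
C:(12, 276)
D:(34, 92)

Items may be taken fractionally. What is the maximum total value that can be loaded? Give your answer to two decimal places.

Order: C (276/12=23.00) > A (47/5=9.40) > B (147/30=4.90) > D (92/34=2.71)
Fill: take C (12 @ 276) → take A (5 @ 47) → take B (30 @ 147) → take 1/34 of D → 2.71; 48/48 used.
Total value = 472.71

472.71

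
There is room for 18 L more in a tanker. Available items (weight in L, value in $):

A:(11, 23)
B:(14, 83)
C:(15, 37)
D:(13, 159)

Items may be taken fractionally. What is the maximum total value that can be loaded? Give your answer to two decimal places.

Greedy by value/weight ratio, highest first.
Order: D (159/13=12.23) > B (83/14=5.93) > C (37/15=2.47) > A (23/11=2.09)
Fill: take D (13 @ 159) → take 5/14 of B → 29.64; 18/18 used.
Total value = 188.64

188.64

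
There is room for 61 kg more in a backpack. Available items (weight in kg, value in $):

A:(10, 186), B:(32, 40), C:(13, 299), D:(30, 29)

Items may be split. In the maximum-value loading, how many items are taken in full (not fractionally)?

Ratios (sorted): C 23.00, A 18.60, B 1.25, D 0.97
take C (13 @ 299); take A (10 @ 186); take B (32 @ 40); take 6/30 of D → 5.80. Capacity used 61/61.
3 item(s) taken whole; one partial (take 6/30 of D).

3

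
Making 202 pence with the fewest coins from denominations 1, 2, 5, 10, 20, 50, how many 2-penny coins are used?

202 − 4×50→2 − 1×2→0
Count of 2: 1

1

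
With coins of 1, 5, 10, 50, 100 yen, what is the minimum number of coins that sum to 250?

3

250 = 2×100 + 1×50
Total coins = 2 + 1 = 3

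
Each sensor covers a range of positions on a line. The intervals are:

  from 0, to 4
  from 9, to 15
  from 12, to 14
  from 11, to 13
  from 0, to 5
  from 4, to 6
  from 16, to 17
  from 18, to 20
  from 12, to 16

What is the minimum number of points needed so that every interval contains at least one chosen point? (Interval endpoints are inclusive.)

Sort by right endpoint; whenever an interval is uncovered, place a point at its right end.
Sorted: [0,4] [0,5] [4,6] [11,13] [12,14] [9,15] [12,16] [16,17] [18,20]
{[0,4],[0,5],[4,6]} hit by 4; {[11,13],[12,14],[9,15],[12,16]} hit by 13; {[16,17]} hit by 17; {[18,20]} hit by 20.
Points: 4, 13, 17, 20 (4 total).

4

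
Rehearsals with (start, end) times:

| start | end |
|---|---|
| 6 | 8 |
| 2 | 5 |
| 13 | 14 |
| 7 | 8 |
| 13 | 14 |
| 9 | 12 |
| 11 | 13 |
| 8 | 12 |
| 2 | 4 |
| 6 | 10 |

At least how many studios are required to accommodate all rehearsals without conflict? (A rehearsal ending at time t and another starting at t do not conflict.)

3

Count concurrent intervals with a sweep; the peak is the room count.
Events (time:±→running): 2:+→1 2:+→2 4:-→1 5:-→0 6:+→1 6:+→2 7:+→3 … peak 3.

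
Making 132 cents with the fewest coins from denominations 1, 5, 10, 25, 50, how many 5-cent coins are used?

132 = 2×50 + 1×25 + 1×5 + 2×1
Count of 5: 1

1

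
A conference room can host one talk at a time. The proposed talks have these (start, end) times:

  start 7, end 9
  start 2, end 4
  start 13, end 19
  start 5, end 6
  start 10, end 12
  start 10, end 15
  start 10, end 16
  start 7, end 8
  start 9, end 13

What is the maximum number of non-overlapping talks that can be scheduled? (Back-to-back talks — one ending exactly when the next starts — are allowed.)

5

Sort by end time and greedily take each interval whose start is ≥ the last chosen end.
Sorted by end: (2,4)  (5,6)  (7,8)  (7,9)  (10,12)  (9,13)  (10,15)  (10,16)  (13,19)
take (2,4); take (5,6); take (7,8); take (10,12); skip (9,13); skip (10,15); skip (10,16); take (13,19).
Selected 5 talks.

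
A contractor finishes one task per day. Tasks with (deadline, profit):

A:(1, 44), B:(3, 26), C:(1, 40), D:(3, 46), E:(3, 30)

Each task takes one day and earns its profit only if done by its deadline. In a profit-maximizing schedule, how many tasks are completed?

Take jobs in profit order; each goes to the latest open slot no later than its deadline.
Profit order: D=46 A=44 C=40 E=30 B=26
Assign: D→slot 3, A→slot 1, C skipped, E→slot 2, B skipped.
Slots: [1:A] [2:E] [3:D]
3 of 5 scheduled.

3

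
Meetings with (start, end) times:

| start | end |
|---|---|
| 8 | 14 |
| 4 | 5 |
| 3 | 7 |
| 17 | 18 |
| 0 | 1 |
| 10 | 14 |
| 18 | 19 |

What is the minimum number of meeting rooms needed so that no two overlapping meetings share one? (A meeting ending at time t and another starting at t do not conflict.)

The answer is the maximum number of intervals overlapping at any instant.
starts: [0, 3, 4, 8, 10, 17, 18]
ends:   [1, 5, 7, 14, 14, 18, 19]
s0→1 e1→0 s3→1 s4→2  — peak 2.

2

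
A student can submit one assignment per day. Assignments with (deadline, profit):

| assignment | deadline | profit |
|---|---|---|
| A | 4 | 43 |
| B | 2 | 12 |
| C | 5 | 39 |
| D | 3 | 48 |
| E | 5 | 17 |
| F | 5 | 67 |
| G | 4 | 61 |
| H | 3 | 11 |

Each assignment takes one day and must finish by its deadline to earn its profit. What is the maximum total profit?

Sort by profit descending; place each in the latest free slot ≤ its deadline.
By profit: F(d5,67), G(d4,61), D(d3,48), A(d4,43), C(d5,39), E(d5,17), B(d2,12), H(d3,11)
F→slot 5; G→slot 4; D→slot 3; A→slot 2; C→slot 1; E skipped; B skipped; H skipped.
Profit = 39 + 43 + 48 + 61 + 67 = 258

258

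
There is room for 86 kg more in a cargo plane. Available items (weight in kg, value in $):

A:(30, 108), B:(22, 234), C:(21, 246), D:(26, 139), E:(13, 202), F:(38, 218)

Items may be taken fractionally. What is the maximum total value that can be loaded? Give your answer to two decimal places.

Sort by value per unit weight and fill in that order.
Order: E (202/13=15.54) > C (246/21=11.71) > B (234/22=10.64) > F (218/38=5.74) > D (139/26=5.35) > A (108/30=3.60)
Fill: take E (13 @ 202) → take C (21 @ 246) → take B (22 @ 234) → take 30/38 of F → 172.11; 86/86 used.
Total value = 854.11

854.11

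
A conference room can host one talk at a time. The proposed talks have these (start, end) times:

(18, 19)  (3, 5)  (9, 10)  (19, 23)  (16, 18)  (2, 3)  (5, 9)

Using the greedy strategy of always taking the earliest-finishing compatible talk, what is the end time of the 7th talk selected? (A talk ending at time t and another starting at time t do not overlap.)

Sorted by end: (2,3)  (3,5)  (5,9)  (9,10)  (16,18)  (18,19)  (19,23)
take (2,3); take (3,5); take (5,9); take (9,10); take (16,18); take (18,19); take (19,23).
Selected: (2,3) (3,5) (5,9) (9,10) (16,18) (18,19) (19,23)

23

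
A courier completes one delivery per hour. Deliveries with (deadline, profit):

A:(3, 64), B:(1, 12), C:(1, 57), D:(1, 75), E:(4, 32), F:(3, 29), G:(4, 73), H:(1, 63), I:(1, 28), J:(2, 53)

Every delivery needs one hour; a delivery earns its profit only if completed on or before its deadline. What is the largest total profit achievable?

By profit: D(d1,75), G(d4,73), A(d3,64), H(d1,63), C(d1,57), J(d2,53), E(d4,32), F(d3,29), I(d1,28), B(d1,12)
D→slot 1; G→slot 4; A→slot 3; H skipped; C skipped; J→slot 2; E skipped; F skipped; I skipped; B skipped.
Profit = 75 + 53 + 64 + 73 = 265

265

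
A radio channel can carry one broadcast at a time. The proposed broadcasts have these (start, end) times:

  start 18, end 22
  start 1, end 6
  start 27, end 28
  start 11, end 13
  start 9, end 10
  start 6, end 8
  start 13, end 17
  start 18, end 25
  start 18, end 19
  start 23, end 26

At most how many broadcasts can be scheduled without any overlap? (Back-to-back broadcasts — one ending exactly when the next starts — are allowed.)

8

Greedy by earliest finish: after sorting by end time, pick each interval compatible with the last pick.
Sorted by end: (1,6)  (6,8)  (9,10)  (11,13)  (13,17)  (18,19)  (18,22)  (18,25)  (23,26)  (27,28)
take (1,6); take (6,8); take (9,10); take (11,13); take (13,17); take (18,19); skip (18,25); take (23,26); take (27,28).
Selected 8 broadcasts.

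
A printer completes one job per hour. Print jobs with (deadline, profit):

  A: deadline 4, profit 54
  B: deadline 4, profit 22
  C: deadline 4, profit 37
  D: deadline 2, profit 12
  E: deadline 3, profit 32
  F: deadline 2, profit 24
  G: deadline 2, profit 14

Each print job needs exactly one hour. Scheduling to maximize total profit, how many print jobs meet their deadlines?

Take jobs in profit order; each goes to the latest open slot no later than its deadline.
Profit order: A=54 C=37 E=32 F=24 B=22 G=14 D=12
Assign: A→slot 4, C→slot 3, E→slot 2, F→slot 1, B skipped, G skipped, D skipped.
Slots: [1:F] [2:E] [3:C] [4:A]
4 of 7 scheduled.

4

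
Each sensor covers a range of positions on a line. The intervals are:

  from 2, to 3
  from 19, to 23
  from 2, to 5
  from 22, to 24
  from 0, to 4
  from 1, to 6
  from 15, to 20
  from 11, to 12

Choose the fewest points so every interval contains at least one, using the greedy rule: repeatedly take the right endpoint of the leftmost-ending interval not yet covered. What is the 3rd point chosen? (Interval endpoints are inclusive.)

20

Sort by right endpoint; whenever an interval is uncovered, place a point at its right end.
Sorted: [2,3] [0,4] [2,5] [1,6] [11,12] [15,20] [19,23] [22,24]
{[2,3],[0,4],[2,5],[1,6]} hit by 3; {[11,12]} hit by 12; {[15,20],[19,23]} hit by 20; {[22,24]} hit by 24.
Points: 3, 12, 20, 24 (4 total).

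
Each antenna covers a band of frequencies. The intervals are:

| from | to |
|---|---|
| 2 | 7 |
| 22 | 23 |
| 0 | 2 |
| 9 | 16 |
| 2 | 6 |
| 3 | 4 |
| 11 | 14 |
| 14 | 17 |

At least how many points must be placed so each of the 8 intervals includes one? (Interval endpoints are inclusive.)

By right end: [0,2]  [3,4]  [2,6]  [2,7]  [11,14]  [9,16]  [14,17]  [22,23]
[0,2] uncovered → point at 2; [3,4] uncovered → point at 4; [11,14] uncovered → point at 14; [22,23] uncovered → point at 23.
Points: 2, 4, 14, 23 (4 total).

4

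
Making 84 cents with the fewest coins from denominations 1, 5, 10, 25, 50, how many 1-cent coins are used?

4

Greedy: take as many of the largest coin as possible, then repeat with the remainder.
84 − 1×50→34 − 1×25→9 − 1×5→4 − 4×1→0
Count of 1: 4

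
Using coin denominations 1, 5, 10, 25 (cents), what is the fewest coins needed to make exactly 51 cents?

3

Greedy: take as many of the largest coin as possible, then repeat with the remainder.
51 = 2×25 + 1×1
Total coins = 2 + 1 = 3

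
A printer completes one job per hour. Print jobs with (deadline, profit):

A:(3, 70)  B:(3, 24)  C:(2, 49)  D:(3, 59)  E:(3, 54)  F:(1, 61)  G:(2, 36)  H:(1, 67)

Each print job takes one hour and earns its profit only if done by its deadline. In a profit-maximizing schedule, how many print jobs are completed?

Sort by profit descending; place each in the latest free slot ≤ its deadline.
Profit order: A=70 H=67 F=61 D=59 E=54 C=49 G=36 B=24
Assign: A→slot 3, H→slot 1, F skipped, D→slot 2, E skipped, C skipped, G skipped, B skipped.
Slots: [1:H] [2:D] [3:A]
3 of 8 scheduled.

3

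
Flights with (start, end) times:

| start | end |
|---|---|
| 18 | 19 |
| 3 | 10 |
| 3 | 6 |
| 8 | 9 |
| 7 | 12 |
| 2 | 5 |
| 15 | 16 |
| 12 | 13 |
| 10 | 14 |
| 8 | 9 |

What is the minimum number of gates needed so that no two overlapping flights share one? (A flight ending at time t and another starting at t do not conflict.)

4

Count concurrent intervals with a sweep; the peak is the room count.
Events (time:±→running): 2:+→1 3:+→2 3:+→3 5:-→2 6:-→1 7:+→2 8:+→3 8:+→4 … peak 4.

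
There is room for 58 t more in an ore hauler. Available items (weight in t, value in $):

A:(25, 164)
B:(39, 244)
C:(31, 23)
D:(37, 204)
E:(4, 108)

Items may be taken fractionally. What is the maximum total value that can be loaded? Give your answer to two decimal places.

453.44

Ratios (sorted): E 27.00, A 6.56, B 6.26, D 5.51, C 0.74
take E (4 @ 108); take A (25 @ 164); take 29/39 of B → 181.44. Capacity used 58/58.
Total value = 453.44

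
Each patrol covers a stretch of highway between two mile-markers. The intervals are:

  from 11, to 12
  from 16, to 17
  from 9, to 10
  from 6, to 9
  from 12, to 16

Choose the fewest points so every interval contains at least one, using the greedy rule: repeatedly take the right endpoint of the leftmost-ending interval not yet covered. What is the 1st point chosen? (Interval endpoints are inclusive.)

Sorted: [6,9] [9,10] [11,12] [12,16] [16,17]
{[6,9],[9,10]} hit by 9; {[11,12],[12,16]} hit by 12; {[16,17]} hit by 17.
Points: 9, 12, 17 (3 total).

9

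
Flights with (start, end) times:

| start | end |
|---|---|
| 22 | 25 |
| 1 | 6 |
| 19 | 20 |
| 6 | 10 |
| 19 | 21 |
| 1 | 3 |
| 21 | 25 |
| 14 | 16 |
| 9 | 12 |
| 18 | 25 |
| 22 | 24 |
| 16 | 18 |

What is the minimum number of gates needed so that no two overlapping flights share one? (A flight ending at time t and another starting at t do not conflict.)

4

The answer is the maximum number of intervals overlapping at any instant.
starts: [1, 1, 6, 9, 14, 16, 18, 19, 19, 21, 22, 22]
ends:   [3, 6, 10, 12, 16, 18, 20, 21, 24, 25, 25, 25]
s1→1 s1→2 e3→1 e6→0 s6→1 s9→2 e10→1 e12→0 s14→1 e16→0 s16→1 e18→0 s18→1 s19→2 s19→3 e20→2 e21→1 s21→2 s22→3 s22→4  — peak 4.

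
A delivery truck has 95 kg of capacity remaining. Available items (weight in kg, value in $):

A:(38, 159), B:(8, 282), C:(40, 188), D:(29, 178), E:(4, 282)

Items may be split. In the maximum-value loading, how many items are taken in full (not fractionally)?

Sort by value per unit weight and fill in that order.
Ratios (sorted): E 70.50, B 35.25, D 6.14, C 4.70, A 4.18
take E (4 @ 282); take B (8 @ 282); take D (29 @ 178); take C (40 @ 188); take 14/38 of A → 58.58. Capacity used 95/95.
4 item(s) taken whole; one partial (take 14/38 of A).

4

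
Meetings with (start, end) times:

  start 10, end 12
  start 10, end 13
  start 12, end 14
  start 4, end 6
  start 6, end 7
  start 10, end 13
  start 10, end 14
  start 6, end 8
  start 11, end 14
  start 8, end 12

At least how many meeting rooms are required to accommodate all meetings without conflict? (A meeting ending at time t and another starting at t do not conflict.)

The answer is the maximum number of intervals overlapping at any instant.
starts: [4, 6, 6, 8, 10, 10, 10, 10, 11, 12]
ends:   [6, 7, 8, 12, 12, 13, 13, 14, 14, 14]
s4→1 e6→0 s6→1 s6→2 e7→1 e8→0 s8→1 s10→2 s10→3 s10→4 s10→5 s11→6  — peak 6.

6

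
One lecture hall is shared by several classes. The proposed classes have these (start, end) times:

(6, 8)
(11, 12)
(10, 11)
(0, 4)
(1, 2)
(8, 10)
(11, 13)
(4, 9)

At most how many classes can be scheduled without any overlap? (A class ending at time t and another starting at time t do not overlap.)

5

Sort by end time and greedily take each interval whose start is ≥ the last chosen end.
Sorted by end: (1,2)  (0,4)  (6,8)  (4,9)  (8,10)  (10,11)  (11,12)  (11,13)
take (1,2); take (6,8); skip (4,9); take (8,10); take (10,11); take (11,12); skip (11,13).
Selected 5 classes.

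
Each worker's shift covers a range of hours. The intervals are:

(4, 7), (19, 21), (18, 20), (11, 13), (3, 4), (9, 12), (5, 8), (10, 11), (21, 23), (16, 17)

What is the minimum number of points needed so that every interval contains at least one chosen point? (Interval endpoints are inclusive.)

Sort by right endpoint; whenever an interval is uncovered, place a point at its right end.
By right end: [3,4]  [4,7]  [5,8]  [10,11]  [9,12]  [11,13]  [16,17]  [18,20]  [19,21]  [21,23]
[3,4] uncovered → point at 4; [5,8] uncovered → point at 8; [10,11] uncovered → point at 11; [16,17] uncovered → point at 17; [18,20] uncovered → point at 20; [21,23] uncovered → point at 23.
Points: 4, 8, 11, 17, 20, 23 (6 total).

6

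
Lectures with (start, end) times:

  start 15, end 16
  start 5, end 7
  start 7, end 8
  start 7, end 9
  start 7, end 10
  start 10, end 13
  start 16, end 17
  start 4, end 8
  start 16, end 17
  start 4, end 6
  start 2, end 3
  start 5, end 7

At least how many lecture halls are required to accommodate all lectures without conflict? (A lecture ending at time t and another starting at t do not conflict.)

4

starts: [2, 4, 4, 5, 5, 7, 7, 7, 10, 15, 16, 16]
ends:   [3, 6, 7, 7, 8, 8, 9, 10, 13, 16, 17, 17]
s2→1 e3→0 s4→1 s4→2 s5→3 s5→4  — peak 4.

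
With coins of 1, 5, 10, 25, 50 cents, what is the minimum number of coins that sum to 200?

Greedy: take as many of the largest coin as possible, then repeat with the remainder.
200 = 4×50
Total coins = 4 = 4

4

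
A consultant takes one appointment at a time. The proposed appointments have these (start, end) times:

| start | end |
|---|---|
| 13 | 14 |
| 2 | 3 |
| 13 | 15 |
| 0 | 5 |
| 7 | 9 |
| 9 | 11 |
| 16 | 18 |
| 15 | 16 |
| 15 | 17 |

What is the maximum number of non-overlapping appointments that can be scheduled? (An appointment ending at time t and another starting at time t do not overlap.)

6

Sorted by end: (2,3)  (0,5)  (7,9)  (9,11)  (13,14)  (13,15)  (15,16)  (15,17)  (16,18)
take (2,3); skip (0,5); take (7,9); take (9,11); take (13,14); skip (13,15); take (15,16); skip (15,17); take (16,18).
Selected 6 appointments.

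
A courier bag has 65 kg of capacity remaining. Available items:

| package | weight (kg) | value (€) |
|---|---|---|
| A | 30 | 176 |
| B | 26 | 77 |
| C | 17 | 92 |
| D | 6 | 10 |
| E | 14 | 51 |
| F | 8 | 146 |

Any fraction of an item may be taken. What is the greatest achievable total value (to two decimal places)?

450.43

Greedy by value/weight ratio, highest first.
Ratios (sorted): F 18.25, A 5.87, C 5.41, E 3.64, B 2.96, D 1.67
take F (8 @ 146); take A (30 @ 176); take C (17 @ 92); take 10/14 of E → 36.43. Capacity used 65/65.
Total value = 450.43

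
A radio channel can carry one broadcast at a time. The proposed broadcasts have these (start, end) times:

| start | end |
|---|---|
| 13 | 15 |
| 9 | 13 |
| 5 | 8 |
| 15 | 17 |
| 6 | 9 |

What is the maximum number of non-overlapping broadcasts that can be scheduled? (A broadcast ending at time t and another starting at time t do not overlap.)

4

Sort by end time and greedily take each interval whose start is ≥ the last chosen end.
Sorted by end: (5,8)  (6,9)  (9,13)  (13,15)  (15,17)
take (5,8); take (9,13); take (13,15); take (15,17).
Selected 4 broadcasts.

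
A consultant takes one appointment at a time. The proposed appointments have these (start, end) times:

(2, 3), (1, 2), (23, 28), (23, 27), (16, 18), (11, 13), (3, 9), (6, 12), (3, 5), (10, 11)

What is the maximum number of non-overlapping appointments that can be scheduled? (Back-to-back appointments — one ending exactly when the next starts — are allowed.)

7

Order by finish time; keep every interval that doesn't clash with the previous kept one.
By end time: (1,2), (2,3), (3,5), (3,9), (10,11), (6,12), (11,13), (16,18), (23,27), (23,28).
Pick (1,2); next start ≥ 2 → (2,3); next start ≥ 3 → (3,5); next start ≥ 5 → (10,11); next start ≥ 11 → (11,13); next start ≥ 13 → (16,18); next start ≥ 18 → (23,27).
Selected 7 appointments.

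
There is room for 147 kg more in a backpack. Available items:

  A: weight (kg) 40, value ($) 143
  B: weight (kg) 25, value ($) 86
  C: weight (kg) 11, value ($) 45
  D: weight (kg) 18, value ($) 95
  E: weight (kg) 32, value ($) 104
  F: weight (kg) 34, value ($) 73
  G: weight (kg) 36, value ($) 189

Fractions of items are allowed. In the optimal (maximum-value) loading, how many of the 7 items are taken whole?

Sort by value per unit weight and fill in that order.
Ratios (sorted): D 5.28, G 5.25, C 4.09, A 3.58, B 3.44, E 3.25, F 2.15
take D (18 @ 95); take G (36 @ 189); take C (11 @ 45); take A (40 @ 143); take B (25 @ 86); take 17/32 of E → 55.25. Capacity used 147/147.
5 item(s) taken whole; one partial (take 17/32 of E).

5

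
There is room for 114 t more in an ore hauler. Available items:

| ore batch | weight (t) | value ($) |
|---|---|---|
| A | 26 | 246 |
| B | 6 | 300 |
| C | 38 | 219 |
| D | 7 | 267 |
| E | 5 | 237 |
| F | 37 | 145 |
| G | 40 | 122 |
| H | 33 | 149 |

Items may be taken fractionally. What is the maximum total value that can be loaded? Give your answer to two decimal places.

Ratios (sorted): B 50.00, E 47.40, D 38.14, A 9.46, C 5.76, H 4.52, F 3.92, G 3.05
take B (6 @ 300); take E (5 @ 237); take D (7 @ 267); take A (26 @ 246); take C (38 @ 219); take 32/33 of H → 144.48. Capacity used 114/114.
Total value = 1413.48

1413.48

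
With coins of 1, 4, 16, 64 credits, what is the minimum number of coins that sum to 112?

112 − 1×64→48 − 3×16→0
Total coins = 1 + 3 = 4

4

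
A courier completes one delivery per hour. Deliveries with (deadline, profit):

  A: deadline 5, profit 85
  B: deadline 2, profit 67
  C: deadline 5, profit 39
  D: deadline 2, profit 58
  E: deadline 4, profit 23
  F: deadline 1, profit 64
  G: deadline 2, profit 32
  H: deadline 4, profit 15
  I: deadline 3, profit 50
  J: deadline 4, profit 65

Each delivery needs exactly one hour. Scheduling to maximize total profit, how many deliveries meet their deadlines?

By profit: A(d5,85), B(d2,67), J(d4,65), F(d1,64), D(d2,58), I(d3,50), C(d5,39), G(d2,32), E(d4,23), H(d4,15)
A→slot 5; B→slot 2; J→slot 4; F→slot 1; D skipped; I→slot 3; C skipped; G skipped; E skipped; H skipped.
5 of 10 scheduled.

5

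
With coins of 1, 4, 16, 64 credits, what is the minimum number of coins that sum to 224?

Greedy: take as many of the largest coin as possible, then repeat with the remainder.
224 = 3×64 + 2×16
Total coins = 3 + 2 = 5

5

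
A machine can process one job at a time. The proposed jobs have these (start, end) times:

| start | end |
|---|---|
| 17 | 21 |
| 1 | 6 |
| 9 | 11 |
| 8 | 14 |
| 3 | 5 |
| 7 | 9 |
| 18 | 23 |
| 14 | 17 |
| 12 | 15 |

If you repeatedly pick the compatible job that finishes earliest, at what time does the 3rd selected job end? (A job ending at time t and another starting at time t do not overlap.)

11

By end time: (3,5), (1,6), (7,9), (9,11), (8,14), (12,15), (14,17), (17,21), (18,23).
Pick (3,5); next start ≥ 5 → (7,9); next start ≥ 9 → (9,11); next start ≥ 11 → (12,15); next start ≥ 15 → (17,21).
Selected: (3,5) (7,9) (9,11) (12,15) (17,21)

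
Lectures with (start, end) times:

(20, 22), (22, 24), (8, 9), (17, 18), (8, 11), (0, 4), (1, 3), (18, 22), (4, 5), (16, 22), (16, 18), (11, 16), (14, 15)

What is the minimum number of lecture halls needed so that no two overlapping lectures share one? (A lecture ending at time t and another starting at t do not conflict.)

3

starts: [0, 1, 4, 8, 8, 11, 14, 16, 16, 17, 18, 20, 22]
ends:   [3, 4, 5, 9, 11, 15, 16, 18, 18, 22, 22, 22, 24]
s0→1 s1→2 e3→1 e4→0 s4→1 e5→0 s8→1 s8→2 e9→1 e11→0 s11→1 s14→2 e15→1 e16→0 s16→1 s16→2 s17→3  — peak 3.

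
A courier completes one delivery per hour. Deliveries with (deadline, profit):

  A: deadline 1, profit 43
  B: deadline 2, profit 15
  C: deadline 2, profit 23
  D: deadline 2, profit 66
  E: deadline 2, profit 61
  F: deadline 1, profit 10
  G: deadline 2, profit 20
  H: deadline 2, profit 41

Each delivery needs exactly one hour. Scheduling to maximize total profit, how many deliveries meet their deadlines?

Take jobs in profit order; each goes to the latest open slot no later than its deadline.
By profit: D(d2,66), E(d2,61), A(d1,43), H(d2,41), C(d2,23), G(d2,20), B(d2,15), F(d1,10)
D→slot 2; E→slot 1; A skipped; H skipped; C skipped; G skipped; B skipped; F skipped.
2 of 8 scheduled.

2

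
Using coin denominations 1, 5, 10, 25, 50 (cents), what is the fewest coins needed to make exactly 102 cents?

4

Use the largest denomination that fits, subtract, and repeat.
102 − 2×50→2 − 2×1→0
Total coins = 2 + 2 = 4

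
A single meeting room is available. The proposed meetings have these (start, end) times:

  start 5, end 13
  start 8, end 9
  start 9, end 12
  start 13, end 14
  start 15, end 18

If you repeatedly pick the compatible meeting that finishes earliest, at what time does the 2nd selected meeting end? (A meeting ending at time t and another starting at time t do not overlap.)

Sort by end time and greedily take each interval whose start is ≥ the last chosen end.
Sorted by end: (8,9)  (9,12)  (5,13)  (13,14)  (15,18)
take (8,9); take (9,12); take (13,14); take (15,18).
Selected: (8,9) (9,12) (13,14) (15,18)

12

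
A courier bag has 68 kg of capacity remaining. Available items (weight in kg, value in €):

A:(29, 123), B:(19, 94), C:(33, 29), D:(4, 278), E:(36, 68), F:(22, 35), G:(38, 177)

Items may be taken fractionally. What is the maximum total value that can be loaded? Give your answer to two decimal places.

578.69

Greedy by value/weight ratio, highest first.
Order: D (278/4=69.50) > B (94/19=4.95) > G (177/38=4.66) > A (123/29=4.24) > E (68/36=1.89) > F (35/22=1.59) > C (29/33=0.88)
Fill: take D (4 @ 278) → take B (19 @ 94) → take G (38 @ 177) → take 7/29 of A → 29.69; 68/68 used.
Total value = 578.69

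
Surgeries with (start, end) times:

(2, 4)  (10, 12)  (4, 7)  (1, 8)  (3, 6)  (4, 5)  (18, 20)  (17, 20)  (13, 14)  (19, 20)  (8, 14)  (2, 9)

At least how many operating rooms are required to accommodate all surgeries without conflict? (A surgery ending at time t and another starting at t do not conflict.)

5

starts: [1, 2, 2, 3, 4, 4, 8, 10, 13, 17, 18, 19]
ends:   [4, 5, 6, 7, 8, 9, 12, 14, 14, 20, 20, 20]
s1→1 s2→2 s2→3 s3→4 e4→3 s4→4 s4→5  — peak 5.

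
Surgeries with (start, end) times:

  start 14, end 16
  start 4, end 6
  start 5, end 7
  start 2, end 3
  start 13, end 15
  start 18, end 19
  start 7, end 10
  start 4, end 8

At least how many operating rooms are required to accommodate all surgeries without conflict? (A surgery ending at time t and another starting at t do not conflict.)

3

Count concurrent intervals with a sweep; the peak is the room count.
starts: [2, 4, 4, 5, 7, 13, 14, 18]
ends:   [3, 6, 7, 8, 10, 15, 16, 19]
s2→1 e3→0 s4→1 s4→2 s5→3  — peak 3.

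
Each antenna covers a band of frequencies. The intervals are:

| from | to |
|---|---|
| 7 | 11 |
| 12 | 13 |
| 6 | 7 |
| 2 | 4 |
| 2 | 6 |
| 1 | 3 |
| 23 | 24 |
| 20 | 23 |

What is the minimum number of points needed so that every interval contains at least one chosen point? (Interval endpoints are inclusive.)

4

Process intervals by earliest right end; each time one isn't hit yet, stab at its right endpoint.
By right end: [1,3]  [2,4]  [2,6]  [6,7]  [7,11]  [12,13]  [20,23]  [23,24]
[1,3] uncovered → point at 3; [6,7] uncovered → point at 7; [12,13] uncovered → point at 13; [20,23] uncovered → point at 23.
Points: 3, 7, 13, 23 (4 total).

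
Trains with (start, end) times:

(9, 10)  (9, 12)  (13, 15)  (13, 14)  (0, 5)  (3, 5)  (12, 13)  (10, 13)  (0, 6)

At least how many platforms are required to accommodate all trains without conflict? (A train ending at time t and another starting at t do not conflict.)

3

Events (time:±→running): 0:+→1 0:+→2 3:+→3 … peak 3.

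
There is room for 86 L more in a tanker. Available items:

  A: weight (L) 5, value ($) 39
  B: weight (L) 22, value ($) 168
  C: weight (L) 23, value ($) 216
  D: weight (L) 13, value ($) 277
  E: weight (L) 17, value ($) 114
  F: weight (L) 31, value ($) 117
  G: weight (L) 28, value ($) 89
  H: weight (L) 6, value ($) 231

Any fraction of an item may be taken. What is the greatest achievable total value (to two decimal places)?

Sort by value per unit weight and fill in that order.
Ratios (sorted): H 38.50, D 21.31, C 9.39, A 7.80, B 7.64, E 6.71, F 3.77, G 3.18
take H (6 @ 231); take D (13 @ 277); take C (23 @ 216); take A (5 @ 39); take B (22 @ 168); take E (17 @ 114). Capacity used 86/86.
Total value = 1045.00

1045.00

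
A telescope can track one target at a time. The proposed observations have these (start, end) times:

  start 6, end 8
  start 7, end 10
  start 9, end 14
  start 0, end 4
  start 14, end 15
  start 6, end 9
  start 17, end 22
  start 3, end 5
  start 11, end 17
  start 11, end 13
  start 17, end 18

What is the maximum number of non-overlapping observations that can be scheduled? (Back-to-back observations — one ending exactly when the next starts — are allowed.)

Order by finish time; keep every interval that doesn't clash with the previous kept one.
Sorted by end: (0,4)  (3,5)  (6,8)  (6,9)  (7,10)  (11,13)  (9,14)  (14,15)  (11,17)  (17,18)  (17,22)
take (0,4); take (6,8); skip (7,10); take (11,13); take (14,15); skip (11,17); take (17,18).
Selected 5 observations.

5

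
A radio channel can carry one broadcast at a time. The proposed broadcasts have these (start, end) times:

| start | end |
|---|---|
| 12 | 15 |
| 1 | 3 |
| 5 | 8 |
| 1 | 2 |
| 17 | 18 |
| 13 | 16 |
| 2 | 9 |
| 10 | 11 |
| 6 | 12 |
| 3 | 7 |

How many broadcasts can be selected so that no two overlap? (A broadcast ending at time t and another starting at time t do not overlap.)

5

Sort by end time and greedily take each interval whose start is ≥ the last chosen end.
Sorted by end: (1,2)  (1,3)  (3,7)  (5,8)  (2,9)  (10,11)  (6,12)  (12,15)  (13,16)  (17,18)
take (1,2); skip (1,3); take (3,7); skip (2,9); take (10,11); skip (6,12); take (12,15); skip (13,16); take (17,18).
Selected 5 broadcasts.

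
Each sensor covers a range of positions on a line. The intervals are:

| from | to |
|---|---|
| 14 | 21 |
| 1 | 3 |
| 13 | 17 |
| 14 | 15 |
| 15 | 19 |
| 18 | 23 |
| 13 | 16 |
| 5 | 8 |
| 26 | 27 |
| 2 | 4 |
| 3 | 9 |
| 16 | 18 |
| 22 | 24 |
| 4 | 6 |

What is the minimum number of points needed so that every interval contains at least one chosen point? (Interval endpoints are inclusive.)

6

Sort by right endpoint; whenever an interval is uncovered, place a point at its right end.
By right end: [1,3]  [2,4]  [4,6]  [5,8]  [3,9]  [14,15]  [13,16]  [13,17]  [16,18]  [15,19]  [14,21]  [18,23]  [22,24]  [26,27]
[1,3] uncovered → point at 3; [4,6] uncovered → point at 6; [14,15] uncovered → point at 15; [16,18] uncovered → point at 18; [22,24] uncovered → point at 24; [26,27] uncovered → point at 27.
Points: 3, 6, 15, 18, 24, 27 (6 total).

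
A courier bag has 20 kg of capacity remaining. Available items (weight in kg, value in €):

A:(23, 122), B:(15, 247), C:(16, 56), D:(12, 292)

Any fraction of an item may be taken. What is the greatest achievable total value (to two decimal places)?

Greedy by value/weight ratio, highest first.
Ratios (sorted): D 24.33, B 16.47, A 5.30, C 3.50
take D (12 @ 292); take 8/15 of B → 131.73. Capacity used 20/20.
Total value = 423.73

423.73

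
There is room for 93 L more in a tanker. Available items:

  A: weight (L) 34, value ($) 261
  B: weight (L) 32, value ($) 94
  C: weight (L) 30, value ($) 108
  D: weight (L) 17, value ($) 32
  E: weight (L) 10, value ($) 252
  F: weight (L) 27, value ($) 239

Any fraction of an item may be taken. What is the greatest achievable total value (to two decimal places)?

Greedy by value/weight ratio, highest first.
Ratios (sorted): E 25.20, F 8.85, A 7.68, C 3.60, B 2.94, D 1.88
take E (10 @ 252); take F (27 @ 239); take A (34 @ 261); take 22/30 of C → 79.20. Capacity used 93/93.
Total value = 831.20

831.20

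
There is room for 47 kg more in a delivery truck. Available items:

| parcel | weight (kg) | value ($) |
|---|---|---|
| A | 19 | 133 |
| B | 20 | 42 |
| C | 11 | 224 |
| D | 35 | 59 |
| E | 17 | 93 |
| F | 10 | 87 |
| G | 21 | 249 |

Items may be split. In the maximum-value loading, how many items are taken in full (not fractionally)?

Greedy by value/weight ratio, highest first.
Ratios (sorted): C 20.36, G 11.86, F 8.70, A 7.00, E 5.47, B 2.10, D 1.69
take C (11 @ 224); take G (21 @ 249); take F (10 @ 87); take 5/19 of A → 35.00. Capacity used 47/47.
3 item(s) taken whole; one partial (take 5/19 of A).

3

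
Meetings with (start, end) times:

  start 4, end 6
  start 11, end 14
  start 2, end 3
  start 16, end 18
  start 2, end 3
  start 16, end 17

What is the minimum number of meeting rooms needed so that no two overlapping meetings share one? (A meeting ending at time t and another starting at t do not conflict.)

2

Count concurrent intervals with a sweep; the peak is the room count.
starts: [2, 2, 4, 11, 16, 16]
ends:   [3, 3, 6, 14, 17, 18]
s2→1 s2→2  — peak 2.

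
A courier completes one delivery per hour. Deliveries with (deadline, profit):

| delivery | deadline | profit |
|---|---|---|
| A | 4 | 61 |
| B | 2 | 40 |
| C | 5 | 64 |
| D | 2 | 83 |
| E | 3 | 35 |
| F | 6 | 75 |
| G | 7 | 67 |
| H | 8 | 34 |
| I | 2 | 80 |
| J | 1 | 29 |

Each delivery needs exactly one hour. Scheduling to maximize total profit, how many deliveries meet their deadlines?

By profit: D(d2,83), I(d2,80), F(d6,75), G(d7,67), C(d5,64), A(d4,61), B(d2,40), E(d3,35), H(d8,34), J(d1,29)
D→slot 2; I→slot 1; F→slot 6; G→slot 7; C→slot 5; A→slot 4; B skipped; E→slot 3; H→slot 8; J skipped.
8 of 10 scheduled.

8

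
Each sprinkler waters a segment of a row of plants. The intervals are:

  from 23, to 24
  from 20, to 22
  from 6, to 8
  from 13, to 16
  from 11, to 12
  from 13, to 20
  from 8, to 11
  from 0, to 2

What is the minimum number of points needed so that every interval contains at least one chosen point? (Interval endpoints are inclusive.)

Sort by right endpoint; whenever an interval is uncovered, place a point at its right end.
By right end: [0,2]  [6,8]  [8,11]  [11,12]  [13,16]  [13,20]  [20,22]  [23,24]
[0,2] uncovered → point at 2; [6,8] uncovered → point at 8; [11,12] uncovered → point at 12; [13,16] uncovered → point at 16; [20,22] uncovered → point at 22; [23,24] uncovered → point at 24.
Points: 2, 8, 12, 16, 22, 24 (6 total).

6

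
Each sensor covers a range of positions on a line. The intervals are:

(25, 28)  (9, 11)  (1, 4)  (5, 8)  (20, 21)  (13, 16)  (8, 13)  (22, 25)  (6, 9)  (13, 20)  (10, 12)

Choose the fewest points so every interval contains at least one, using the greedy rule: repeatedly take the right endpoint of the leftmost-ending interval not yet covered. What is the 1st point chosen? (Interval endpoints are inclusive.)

Sort by right endpoint; whenever an interval is uncovered, place a point at its right end.
Sorted: [1,4] [5,8] [6,9] [9,11] [10,12] [8,13] [13,16] [13,20] [20,21] [22,25] [25,28]
{[1,4]} hit by 4; {[5,8],[6,9]} hit by 8; {[9,11],[10,12],[8,13]} hit by 11; {[13,16],[13,20]} hit by 16; {[20,21]} hit by 21; {[22,25],[25,28]} hit by 25.
Points: 4, 8, 11, 16, 21, 25 (6 total).

4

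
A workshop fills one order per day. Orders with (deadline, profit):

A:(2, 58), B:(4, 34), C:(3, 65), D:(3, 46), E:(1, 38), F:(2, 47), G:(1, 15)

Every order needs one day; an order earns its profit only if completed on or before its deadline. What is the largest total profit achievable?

Profit order: C=65 A=58 F=47 D=46 E=38 B=34 G=15
Assign: C→slot 3, A→slot 2, F→slot 1, D skipped, E skipped, B→slot 4, G skipped.
Slots: [1:F] [2:A] [3:C] [4:B]
Profit = 47 + 58 + 65 + 34 = 204

204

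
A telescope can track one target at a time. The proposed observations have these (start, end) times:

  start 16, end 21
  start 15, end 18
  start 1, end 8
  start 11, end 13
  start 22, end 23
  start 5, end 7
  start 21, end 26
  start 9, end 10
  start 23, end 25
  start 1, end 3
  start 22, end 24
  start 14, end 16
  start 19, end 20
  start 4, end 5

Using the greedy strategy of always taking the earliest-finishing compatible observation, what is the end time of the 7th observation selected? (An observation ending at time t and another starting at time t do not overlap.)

20

Order by finish time; keep every interval that doesn't clash with the previous kept one.
By end time: (1,3), (4,5), (5,7), (1,8), (9,10), (11,13), (14,16), (15,18), (19,20), (16,21), (22,23), (22,24), (23,25), (21,26).
Pick (1,3); next start ≥ 3 → (4,5); next start ≥ 5 → (5,7); next start ≥ 7 → (9,10); next start ≥ 10 → (11,13); next start ≥ 13 → (14,16); next start ≥ 16 → (19,20); next start ≥ 20 → (22,23); next start ≥ 23 → (23,25).
Selected: (1,3) (4,5) (5,7) (9,10) (11,13) (14,16) (19,20) (22,23) (23,25)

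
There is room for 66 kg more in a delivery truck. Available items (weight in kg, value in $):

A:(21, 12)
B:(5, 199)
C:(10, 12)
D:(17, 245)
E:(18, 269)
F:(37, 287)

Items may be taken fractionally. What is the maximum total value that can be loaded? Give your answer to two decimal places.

914.68

Greedy by value/weight ratio, highest first.
Ratios (sorted): B 39.80, E 14.94, D 14.41, F 7.76, C 1.20, A 0.57
take B (5 @ 199); take E (18 @ 269); take D (17 @ 245); take 26/37 of F → 201.68. Capacity used 66/66.
Total value = 914.68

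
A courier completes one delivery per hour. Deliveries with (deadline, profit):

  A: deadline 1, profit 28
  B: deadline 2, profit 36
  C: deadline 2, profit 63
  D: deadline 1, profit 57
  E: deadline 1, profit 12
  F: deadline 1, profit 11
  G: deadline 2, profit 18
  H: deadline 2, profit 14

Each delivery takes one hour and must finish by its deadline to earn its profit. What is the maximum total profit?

120

Profit order: C=63 D=57 B=36 A=28 G=18 H=14 E=12 F=11
Assign: C→slot 2, D→slot 1, B skipped, A skipped, G skipped, H skipped, E skipped, F skipped.
Slots: [1:D] [2:C]
Profit = 57 + 63 = 120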